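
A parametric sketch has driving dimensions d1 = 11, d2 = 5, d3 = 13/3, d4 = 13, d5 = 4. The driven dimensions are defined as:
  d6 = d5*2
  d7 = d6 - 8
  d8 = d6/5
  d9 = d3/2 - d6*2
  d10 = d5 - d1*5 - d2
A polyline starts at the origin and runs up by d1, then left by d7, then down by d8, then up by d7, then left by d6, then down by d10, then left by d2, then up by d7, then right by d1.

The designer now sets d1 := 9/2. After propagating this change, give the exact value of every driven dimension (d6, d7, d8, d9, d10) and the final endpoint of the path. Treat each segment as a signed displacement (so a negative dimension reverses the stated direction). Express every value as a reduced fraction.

d6 = 8
d7 = 0
d8 = 8/5
d9 = -83/6
d10 = -47/2
endpoint = (-17/2, 132/5)

Apply edit: d1 := 9/2
  d6 = d5*2 = 8
  d7 = d6 - 8 = 0
  d8 = d6/5 = 8/5
  d9 = d3/2 - d6*2 = -83/6
  d10 = d5 - d1*5 - d2 = -47/2
Walk from origin (0, 0):
  seg 1: up by d1 = 9/2 → (0, 9/2)
  seg 2: left by d7 = 0 → (0, 9/2)
  seg 3: down by d8 = 8/5 → (0, 29/10)
  seg 4: up by d7 = 0 → (0, 29/10)
  seg 5: left by d6 = 8 → (-8, 29/10)
  seg 6: down by d10 = -47/2 → (-8, 132/5)
  seg 7: left by d2 = 5 → (-13, 132/5)
  seg 8: up by d7 = 0 → (-13, 132/5)
  seg 9: right by d1 = 9/2 → (-17/2, 132/5)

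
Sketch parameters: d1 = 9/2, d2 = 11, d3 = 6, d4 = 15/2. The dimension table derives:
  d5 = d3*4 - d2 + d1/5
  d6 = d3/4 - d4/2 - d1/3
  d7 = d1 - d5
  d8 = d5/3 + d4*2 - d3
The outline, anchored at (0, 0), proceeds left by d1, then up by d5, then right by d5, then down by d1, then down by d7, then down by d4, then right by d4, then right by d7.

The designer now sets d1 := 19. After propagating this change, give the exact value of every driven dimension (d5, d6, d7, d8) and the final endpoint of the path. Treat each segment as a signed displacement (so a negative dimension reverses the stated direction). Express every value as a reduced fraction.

d5 = 84/5
d6 = -103/12
d7 = 11/5
d8 = 73/5
endpoint = (15/2, -119/10)

Apply edit: d1 := 19
  d5 = d3*4 - d2 + d1/5 = 84/5
  d6 = d3/4 - d4/2 - d1/3 = -103/12
  d7 = d1 - d5 = 11/5
  d8 = d5/3 + d4*2 - d3 = 73/5
Walk from origin (0, 0):
  seg 1: left by d1 = 19 → (-19, 0)
  seg 2: up by d5 = 84/5 → (-19, 84/5)
  seg 3: right by d5 = 84/5 → (-11/5, 84/5)
  seg 4: down by d1 = 19 → (-11/5, -11/5)
  seg 5: down by d7 = 11/5 → (-11/5, -22/5)
  seg 6: down by d4 = 15/2 → (-11/5, -119/10)
  seg 7: right by d4 = 15/2 → (53/10, -119/10)
  seg 8: right by d7 = 11/5 → (15/2, -119/10)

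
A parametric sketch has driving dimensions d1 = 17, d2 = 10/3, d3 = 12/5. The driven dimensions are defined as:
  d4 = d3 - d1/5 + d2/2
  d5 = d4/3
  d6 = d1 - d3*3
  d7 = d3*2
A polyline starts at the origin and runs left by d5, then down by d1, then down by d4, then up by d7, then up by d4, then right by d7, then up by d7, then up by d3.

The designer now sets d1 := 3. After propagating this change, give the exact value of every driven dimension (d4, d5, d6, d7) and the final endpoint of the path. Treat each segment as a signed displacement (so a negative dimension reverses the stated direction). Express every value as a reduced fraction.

d4 = 52/15
d5 = 52/45
d6 = -21/5
d7 = 24/5
endpoint = (164/45, 9)

Apply edit: d1 := 3
  d4 = d3 - d1/5 + d2/2 = 52/15
  d5 = d4/3 = 52/45
  d6 = d1 - d3*3 = -21/5
  d7 = d3*2 = 24/5
Walk from origin (0, 0):
  seg 1: left by d5 = 52/45 → (-52/45, 0)
  seg 2: down by d1 = 3 → (-52/45, -3)
  seg 3: down by d4 = 52/15 → (-52/45, -97/15)
  seg 4: up by d7 = 24/5 → (-52/45, -5/3)
  seg 5: up by d4 = 52/15 → (-52/45, 9/5)
  seg 6: right by d7 = 24/5 → (164/45, 9/5)
  seg 7: up by d7 = 24/5 → (164/45, 33/5)
  seg 8: up by d3 = 12/5 → (164/45, 9)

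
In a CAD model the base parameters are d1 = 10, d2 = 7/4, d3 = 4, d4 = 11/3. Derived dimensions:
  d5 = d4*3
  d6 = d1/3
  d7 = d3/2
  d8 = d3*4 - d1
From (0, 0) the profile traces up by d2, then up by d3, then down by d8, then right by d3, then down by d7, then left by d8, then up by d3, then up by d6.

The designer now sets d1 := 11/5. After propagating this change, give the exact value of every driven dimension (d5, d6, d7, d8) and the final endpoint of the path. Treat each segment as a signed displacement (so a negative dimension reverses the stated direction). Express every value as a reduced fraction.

d5 = 11
d6 = 11/15
d7 = 2
d8 = 69/5
endpoint = (-49/5, -319/60)

Apply edit: d1 := 11/5
  d5 = d4*3 = 11
  d6 = d1/3 = 11/15
  d7 = d3/2 = 2
  d8 = d3*4 - d1 = 69/5
Walk from origin (0, 0):
  seg 1: up by d2 = 7/4 → (0, 7/4)
  seg 2: up by d3 = 4 → (0, 23/4)
  seg 3: down by d8 = 69/5 → (0, -161/20)
  seg 4: right by d3 = 4 → (4, -161/20)
  seg 5: down by d7 = 2 → (4, -201/20)
  seg 6: left by d8 = 69/5 → (-49/5, -201/20)
  seg 7: up by d3 = 4 → (-49/5, -121/20)
  seg 8: up by d6 = 11/15 → (-49/5, -319/60)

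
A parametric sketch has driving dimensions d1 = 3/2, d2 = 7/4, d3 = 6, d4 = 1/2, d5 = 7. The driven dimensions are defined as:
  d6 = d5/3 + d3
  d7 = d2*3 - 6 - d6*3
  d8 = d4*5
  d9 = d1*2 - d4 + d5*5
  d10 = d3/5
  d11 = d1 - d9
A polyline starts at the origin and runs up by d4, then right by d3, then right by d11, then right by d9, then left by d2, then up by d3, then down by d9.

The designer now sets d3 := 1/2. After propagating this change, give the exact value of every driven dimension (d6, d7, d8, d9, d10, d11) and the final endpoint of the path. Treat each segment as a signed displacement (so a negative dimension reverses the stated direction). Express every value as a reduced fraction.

Apply edit: d3 := 1/2
  d6 = d5/3 + d3 = 17/6
  d7 = d2*3 - 6 - d6*3 = -37/4
  d8 = d4*5 = 5/2
  d9 = d1*2 - d4 + d5*5 = 75/2
  d10 = d3/5 = 1/10
  d11 = d1 - d9 = -36
Walk from origin (0, 0):
  seg 1: up by d4 = 1/2 → (0, 1/2)
  seg 2: right by d3 = 1/2 → (1/2, 1/2)
  seg 3: right by d11 = -36 → (-71/2, 1/2)
  seg 4: right by d9 = 75/2 → (2, 1/2)
  seg 5: left by d2 = 7/4 → (1/4, 1/2)
  seg 6: up by d3 = 1/2 → (1/4, 1)
  seg 7: down by d9 = 75/2 → (1/4, -73/2)

d6 = 17/6
d7 = -37/4
d8 = 5/2
d9 = 75/2
d10 = 1/10
d11 = -36
endpoint = (1/4, -73/2)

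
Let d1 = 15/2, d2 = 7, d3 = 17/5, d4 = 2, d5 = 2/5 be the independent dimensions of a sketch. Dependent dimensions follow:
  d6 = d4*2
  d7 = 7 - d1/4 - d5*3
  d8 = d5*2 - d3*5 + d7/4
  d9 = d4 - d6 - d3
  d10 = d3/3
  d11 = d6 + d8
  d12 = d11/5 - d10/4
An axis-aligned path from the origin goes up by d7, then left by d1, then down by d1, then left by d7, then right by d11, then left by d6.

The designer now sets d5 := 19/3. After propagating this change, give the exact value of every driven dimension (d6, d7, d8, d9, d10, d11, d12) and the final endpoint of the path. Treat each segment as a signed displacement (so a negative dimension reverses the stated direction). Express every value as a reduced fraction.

d6 = 4
d7 = -111/8
d8 = -749/96
d9 = -27/5
d10 = 17/15
d11 = -365/96
d12 = -167/160
endpoint = (-137/96, -171/8)

Apply edit: d5 := 19/3
  d6 = d4*2 = 4
  d7 = 7 - d1/4 - d5*3 = -111/8
  d8 = d5*2 - d3*5 + d7/4 = -749/96
  d9 = d4 - d6 - d3 = -27/5
  d10 = d3/3 = 17/15
  d11 = d6 + d8 = -365/96
  d12 = d11/5 - d10/4 = -167/160
Walk from origin (0, 0):
  seg 1: up by d7 = -111/8 → (0, -111/8)
  seg 2: left by d1 = 15/2 → (-15/2, -111/8)
  seg 3: down by d1 = 15/2 → (-15/2, -171/8)
  seg 4: left by d7 = -111/8 → (51/8, -171/8)
  seg 5: right by d11 = -365/96 → (247/96, -171/8)
  seg 6: left by d6 = 4 → (-137/96, -171/8)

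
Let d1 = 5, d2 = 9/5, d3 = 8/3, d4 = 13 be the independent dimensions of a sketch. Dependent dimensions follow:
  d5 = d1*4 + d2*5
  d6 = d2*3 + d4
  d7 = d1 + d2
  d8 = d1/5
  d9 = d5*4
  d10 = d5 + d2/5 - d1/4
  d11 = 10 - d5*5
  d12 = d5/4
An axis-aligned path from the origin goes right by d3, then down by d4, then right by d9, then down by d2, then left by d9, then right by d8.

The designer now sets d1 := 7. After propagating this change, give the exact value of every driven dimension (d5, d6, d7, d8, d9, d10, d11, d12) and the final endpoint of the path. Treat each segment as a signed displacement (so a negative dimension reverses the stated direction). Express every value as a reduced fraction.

d5 = 37
d6 = 92/5
d7 = 44/5
d8 = 7/5
d9 = 148
d10 = 3561/100
d11 = -175
d12 = 37/4
endpoint = (61/15, -74/5)

Apply edit: d1 := 7
  d5 = d1*4 + d2*5 = 37
  d6 = d2*3 + d4 = 92/5
  d7 = d1 + d2 = 44/5
  d8 = d1/5 = 7/5
  d9 = d5*4 = 148
  d10 = d5 + d2/5 - d1/4 = 3561/100
  d11 = 10 - d5*5 = -175
  d12 = d5/4 = 37/4
Walk from origin (0, 0):
  seg 1: right by d3 = 8/3 → (8/3, 0)
  seg 2: down by d4 = 13 → (8/3, -13)
  seg 3: right by d9 = 148 → (452/3, -13)
  seg 4: down by d2 = 9/5 → (452/3, -74/5)
  seg 5: left by d9 = 148 → (8/3, -74/5)
  seg 6: right by d8 = 7/5 → (61/15, -74/5)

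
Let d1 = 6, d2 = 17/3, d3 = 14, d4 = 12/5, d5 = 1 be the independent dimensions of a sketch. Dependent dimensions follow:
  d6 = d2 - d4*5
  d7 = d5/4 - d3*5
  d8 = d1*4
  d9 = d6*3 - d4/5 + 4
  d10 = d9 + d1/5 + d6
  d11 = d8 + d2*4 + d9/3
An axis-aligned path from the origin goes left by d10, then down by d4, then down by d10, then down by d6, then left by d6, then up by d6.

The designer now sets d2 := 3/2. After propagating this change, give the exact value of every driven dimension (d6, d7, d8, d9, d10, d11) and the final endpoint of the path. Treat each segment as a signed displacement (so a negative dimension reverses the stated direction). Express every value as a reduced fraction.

Apply edit: d2 := 3/2
  d6 = d2 - d4*5 = -21/2
  d7 = d5/4 - d3*5 = -279/4
  d8 = d1*4 = 24
  d9 = d6*3 - d4/5 + 4 = -1399/50
  d10 = d9 + d1/5 + d6 = -932/25
  d11 = d8 + d2*4 + d9/3 = 3101/150
Walk from origin (0, 0):
  seg 1: left by d10 = -932/25 → (932/25, 0)
  seg 2: down by d4 = 12/5 → (932/25, -12/5)
  seg 3: down by d10 = -932/25 → (932/25, 872/25)
  seg 4: down by d6 = -21/2 → (932/25, 2269/50)
  seg 5: left by d6 = -21/2 → (2389/50, 2269/50)
  seg 6: up by d6 = -21/2 → (2389/50, 872/25)

d6 = -21/2
d7 = -279/4
d8 = 24
d9 = -1399/50
d10 = -932/25
d11 = 3101/150
endpoint = (2389/50, 872/25)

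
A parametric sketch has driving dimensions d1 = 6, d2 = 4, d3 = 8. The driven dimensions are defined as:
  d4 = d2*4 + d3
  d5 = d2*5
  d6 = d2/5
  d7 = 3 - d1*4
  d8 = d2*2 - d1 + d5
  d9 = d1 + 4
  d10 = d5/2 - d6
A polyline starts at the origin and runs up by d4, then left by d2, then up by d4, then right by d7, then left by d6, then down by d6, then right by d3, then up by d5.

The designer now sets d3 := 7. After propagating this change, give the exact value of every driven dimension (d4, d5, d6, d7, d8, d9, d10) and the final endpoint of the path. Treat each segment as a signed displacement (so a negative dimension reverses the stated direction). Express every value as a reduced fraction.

d4 = 23
d5 = 20
d6 = 4/5
d7 = -21
d8 = 22
d9 = 10
d10 = 46/5
endpoint = (-94/5, 326/5)

Apply edit: d3 := 7
  d4 = d2*4 + d3 = 23
  d5 = d2*5 = 20
  d6 = d2/5 = 4/5
  d7 = 3 - d1*4 = -21
  d8 = d2*2 - d1 + d5 = 22
  d9 = d1 + 4 = 10
  d10 = d5/2 - d6 = 46/5
Walk from origin (0, 0):
  seg 1: up by d4 = 23 → (0, 23)
  seg 2: left by d2 = 4 → (-4, 23)
  seg 3: up by d4 = 23 → (-4, 46)
  seg 4: right by d7 = -21 → (-25, 46)
  seg 5: left by d6 = 4/5 → (-129/5, 46)
  seg 6: down by d6 = 4/5 → (-129/5, 226/5)
  seg 7: right by d3 = 7 → (-94/5, 226/5)
  seg 8: up by d5 = 20 → (-94/5, 326/5)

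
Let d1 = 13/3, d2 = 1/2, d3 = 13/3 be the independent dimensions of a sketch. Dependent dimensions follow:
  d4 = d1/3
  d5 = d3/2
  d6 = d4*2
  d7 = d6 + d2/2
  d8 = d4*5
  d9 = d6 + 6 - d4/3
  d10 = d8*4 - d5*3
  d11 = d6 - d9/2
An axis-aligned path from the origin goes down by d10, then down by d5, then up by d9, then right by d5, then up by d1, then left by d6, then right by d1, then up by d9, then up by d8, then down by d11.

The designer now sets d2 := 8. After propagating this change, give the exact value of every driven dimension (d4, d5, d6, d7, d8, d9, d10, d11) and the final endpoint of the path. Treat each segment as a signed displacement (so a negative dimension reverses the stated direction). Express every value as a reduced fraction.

d4 = 13/9
d5 = 13/6
d6 = 26/9
d7 = 62/9
d8 = 65/9
d9 = 227/27
d10 = 403/18
d11 = -71/54
endpoint = (65/18, 277/54)

Apply edit: d2 := 8
  d4 = d1/3 = 13/9
  d5 = d3/2 = 13/6
  d6 = d4*2 = 26/9
  d7 = d6 + d2/2 = 62/9
  d8 = d4*5 = 65/9
  d9 = d6 + 6 - d4/3 = 227/27
  d10 = d8*4 - d5*3 = 403/18
  d11 = d6 - d9/2 = -71/54
Walk from origin (0, 0):
  seg 1: down by d10 = 403/18 → (0, -403/18)
  seg 2: down by d5 = 13/6 → (0, -221/9)
  seg 3: up by d9 = 227/27 → (0, -436/27)
  seg 4: right by d5 = 13/6 → (13/6, -436/27)
  seg 5: up by d1 = 13/3 → (13/6, -319/27)
  seg 6: left by d6 = 26/9 → (-13/18, -319/27)
  seg 7: right by d1 = 13/3 → (65/18, -319/27)
  seg 8: up by d9 = 227/27 → (65/18, -92/27)
  seg 9: up by d8 = 65/9 → (65/18, 103/27)
  seg 10: down by d11 = -71/54 → (65/18, 277/54)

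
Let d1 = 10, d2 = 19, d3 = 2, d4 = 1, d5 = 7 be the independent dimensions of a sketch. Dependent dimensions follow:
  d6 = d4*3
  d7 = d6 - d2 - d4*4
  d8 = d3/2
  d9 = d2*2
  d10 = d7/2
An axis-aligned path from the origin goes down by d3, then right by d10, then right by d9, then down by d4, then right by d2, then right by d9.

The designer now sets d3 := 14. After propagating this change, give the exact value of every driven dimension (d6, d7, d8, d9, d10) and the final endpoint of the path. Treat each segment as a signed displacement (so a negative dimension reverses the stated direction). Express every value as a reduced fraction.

Apply edit: d3 := 14
  d6 = d4*3 = 3
  d7 = d6 - d2 - d4*4 = -20
  d8 = d3/2 = 7
  d9 = d2*2 = 38
  d10 = d7/2 = -10
Walk from origin (0, 0):
  seg 1: down by d3 = 14 → (0, -14)
  seg 2: right by d10 = -10 → (-10, -14)
  seg 3: right by d9 = 38 → (28, -14)
  seg 4: down by d4 = 1 → (28, -15)
  seg 5: right by d2 = 19 → (47, -15)
  seg 6: right by d9 = 38 → (85, -15)

d6 = 3
d7 = -20
d8 = 7
d9 = 38
d10 = -10
endpoint = (85, -15)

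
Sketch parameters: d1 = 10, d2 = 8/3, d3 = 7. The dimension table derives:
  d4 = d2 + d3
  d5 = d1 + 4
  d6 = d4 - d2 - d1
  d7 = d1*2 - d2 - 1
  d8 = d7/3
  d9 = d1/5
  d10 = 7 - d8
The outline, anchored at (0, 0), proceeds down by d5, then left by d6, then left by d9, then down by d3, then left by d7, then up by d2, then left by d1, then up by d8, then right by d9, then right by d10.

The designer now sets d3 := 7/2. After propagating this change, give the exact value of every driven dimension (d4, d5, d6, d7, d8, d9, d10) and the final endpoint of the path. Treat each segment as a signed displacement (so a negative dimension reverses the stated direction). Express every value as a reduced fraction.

d4 = 37/6
d5 = 14
d6 = -13/2
d7 = 49/3
d8 = 49/9
d9 = 2
d10 = 14/9
endpoint = (-329/18, -169/18)

Apply edit: d3 := 7/2
  d4 = d2 + d3 = 37/6
  d5 = d1 + 4 = 14
  d6 = d4 - d2 - d1 = -13/2
  d7 = d1*2 - d2 - 1 = 49/3
  d8 = d7/3 = 49/9
  d9 = d1/5 = 2
  d10 = 7 - d8 = 14/9
Walk from origin (0, 0):
  seg 1: down by d5 = 14 → (0, -14)
  seg 2: left by d6 = -13/2 → (13/2, -14)
  seg 3: left by d9 = 2 → (9/2, -14)
  seg 4: down by d3 = 7/2 → (9/2, -35/2)
  seg 5: left by d7 = 49/3 → (-71/6, -35/2)
  seg 6: up by d2 = 8/3 → (-71/6, -89/6)
  seg 7: left by d1 = 10 → (-131/6, -89/6)
  seg 8: up by d8 = 49/9 → (-131/6, -169/18)
  seg 9: right by d9 = 2 → (-119/6, -169/18)
  seg 10: right by d10 = 14/9 → (-329/18, -169/18)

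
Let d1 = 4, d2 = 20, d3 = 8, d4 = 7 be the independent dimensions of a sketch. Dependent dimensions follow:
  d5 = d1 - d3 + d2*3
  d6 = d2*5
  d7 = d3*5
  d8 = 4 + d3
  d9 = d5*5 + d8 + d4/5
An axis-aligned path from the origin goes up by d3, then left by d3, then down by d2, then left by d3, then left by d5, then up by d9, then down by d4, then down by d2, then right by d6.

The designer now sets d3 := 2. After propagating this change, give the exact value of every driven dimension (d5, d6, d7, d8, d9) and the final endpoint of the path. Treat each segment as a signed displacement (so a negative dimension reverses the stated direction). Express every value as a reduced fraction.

d5 = 62
d6 = 100
d7 = 10
d8 = 6
d9 = 1587/5
endpoint = (34, 1362/5)

Apply edit: d3 := 2
  d5 = d1 - d3 + d2*3 = 62
  d6 = d2*5 = 100
  d7 = d3*5 = 10
  d8 = 4 + d3 = 6
  d9 = d5*5 + d8 + d4/5 = 1587/5
Walk from origin (0, 0):
  seg 1: up by d3 = 2 → (0, 2)
  seg 2: left by d3 = 2 → (-2, 2)
  seg 3: down by d2 = 20 → (-2, -18)
  seg 4: left by d3 = 2 → (-4, -18)
  seg 5: left by d5 = 62 → (-66, -18)
  seg 6: up by d9 = 1587/5 → (-66, 1497/5)
  seg 7: down by d4 = 7 → (-66, 1462/5)
  seg 8: down by d2 = 20 → (-66, 1362/5)
  seg 9: right by d6 = 100 → (34, 1362/5)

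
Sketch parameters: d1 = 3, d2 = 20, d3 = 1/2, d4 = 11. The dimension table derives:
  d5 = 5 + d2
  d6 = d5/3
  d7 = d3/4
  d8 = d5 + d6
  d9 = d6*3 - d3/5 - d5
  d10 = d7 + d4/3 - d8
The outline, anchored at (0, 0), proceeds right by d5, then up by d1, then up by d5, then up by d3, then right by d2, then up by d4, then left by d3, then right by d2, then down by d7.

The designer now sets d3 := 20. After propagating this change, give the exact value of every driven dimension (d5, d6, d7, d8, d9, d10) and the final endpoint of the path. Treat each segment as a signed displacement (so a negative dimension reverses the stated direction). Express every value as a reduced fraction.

Apply edit: d3 := 20
  d5 = 5 + d2 = 25
  d6 = d5/3 = 25/3
  d7 = d3/4 = 5
  d8 = d5 + d6 = 100/3
  d9 = d6*3 - d3/5 - d5 = -4
  d10 = d7 + d4/3 - d8 = -74/3
Walk from origin (0, 0):
  seg 1: right by d5 = 25 → (25, 0)
  seg 2: up by d1 = 3 → (25, 3)
  seg 3: up by d5 = 25 → (25, 28)
  seg 4: up by d3 = 20 → (25, 48)
  seg 5: right by d2 = 20 → (45, 48)
  seg 6: up by d4 = 11 → (45, 59)
  seg 7: left by d3 = 20 → (25, 59)
  seg 8: right by d2 = 20 → (45, 59)
  seg 9: down by d7 = 5 → (45, 54)

d5 = 25
d6 = 25/3
d7 = 5
d8 = 100/3
d9 = -4
d10 = -74/3
endpoint = (45, 54)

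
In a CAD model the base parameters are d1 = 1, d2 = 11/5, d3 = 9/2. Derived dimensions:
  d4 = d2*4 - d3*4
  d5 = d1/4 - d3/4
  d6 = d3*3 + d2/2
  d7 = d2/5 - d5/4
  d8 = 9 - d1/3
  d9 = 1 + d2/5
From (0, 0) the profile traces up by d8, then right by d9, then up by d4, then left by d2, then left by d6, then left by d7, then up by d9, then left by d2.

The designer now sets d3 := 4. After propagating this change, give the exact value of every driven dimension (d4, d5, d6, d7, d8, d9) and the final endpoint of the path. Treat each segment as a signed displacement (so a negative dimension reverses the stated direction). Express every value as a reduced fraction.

Apply edit: d3 := 4
  d4 = d2*4 - d3*4 = -36/5
  d5 = d1/4 - d3/4 = -3/4
  d6 = d3*3 + d2/2 = 131/10
  d7 = d2/5 - d5/4 = 251/400
  d8 = 9 - d1/3 = 26/3
  d9 = 1 + d2/5 = 36/25
Walk from origin (0, 0):
  seg 1: up by d8 = 26/3 → (0, 26/3)
  seg 2: right by d9 = 36/25 → (36/25, 26/3)
  seg 3: up by d4 = -36/5 → (36/25, 22/15)
  seg 4: left by d2 = 11/5 → (-19/25, 22/15)
  seg 5: left by d6 = 131/10 → (-693/50, 22/15)
  seg 6: left by d7 = 251/400 → (-1159/80, 22/15)
  seg 7: up by d9 = 36/25 → (-1159/80, 218/75)
  seg 8: left by d2 = 11/5 → (-267/16, 218/75)

d4 = -36/5
d5 = -3/4
d6 = 131/10
d7 = 251/400
d8 = 26/3
d9 = 36/25
endpoint = (-267/16, 218/75)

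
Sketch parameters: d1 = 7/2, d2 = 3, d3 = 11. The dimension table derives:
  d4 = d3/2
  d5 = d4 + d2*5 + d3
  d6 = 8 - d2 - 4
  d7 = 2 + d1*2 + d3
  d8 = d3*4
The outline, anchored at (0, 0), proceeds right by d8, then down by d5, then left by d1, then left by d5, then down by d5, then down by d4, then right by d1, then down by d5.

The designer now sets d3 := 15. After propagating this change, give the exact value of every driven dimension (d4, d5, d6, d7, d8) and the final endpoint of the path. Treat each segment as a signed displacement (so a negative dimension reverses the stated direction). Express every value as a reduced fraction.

Apply edit: d3 := 15
  d4 = d3/2 = 15/2
  d5 = d4 + d2*5 + d3 = 75/2
  d6 = 8 - d2 - 4 = 1
  d7 = 2 + d1*2 + d3 = 24
  d8 = d3*4 = 60
Walk from origin (0, 0):
  seg 1: right by d8 = 60 → (60, 0)
  seg 2: down by d5 = 75/2 → (60, -75/2)
  seg 3: left by d1 = 7/2 → (113/2, -75/2)
  seg 4: left by d5 = 75/2 → (19, -75/2)
  seg 5: down by d5 = 75/2 → (19, -75)
  seg 6: down by d4 = 15/2 → (19, -165/2)
  seg 7: right by d1 = 7/2 → (45/2, -165/2)
  seg 8: down by d5 = 75/2 → (45/2, -120)

d4 = 15/2
d5 = 75/2
d6 = 1
d7 = 24
d8 = 60
endpoint = (45/2, -120)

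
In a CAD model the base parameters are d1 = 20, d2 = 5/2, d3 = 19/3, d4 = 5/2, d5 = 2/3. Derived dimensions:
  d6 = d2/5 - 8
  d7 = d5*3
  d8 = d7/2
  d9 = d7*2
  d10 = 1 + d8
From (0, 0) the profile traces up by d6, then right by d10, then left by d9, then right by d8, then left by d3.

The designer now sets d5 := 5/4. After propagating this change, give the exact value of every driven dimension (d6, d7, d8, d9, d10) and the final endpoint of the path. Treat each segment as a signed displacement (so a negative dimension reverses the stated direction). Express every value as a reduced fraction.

Apply edit: d5 := 5/4
  d6 = d2/5 - 8 = -15/2
  d7 = d5*3 = 15/4
  d8 = d7/2 = 15/8
  d9 = d7*2 = 15/2
  d10 = 1 + d8 = 23/8
Walk from origin (0, 0):
  seg 1: up by d6 = -15/2 → (0, -15/2)
  seg 2: right by d10 = 23/8 → (23/8, -15/2)
  seg 3: left by d9 = 15/2 → (-37/8, -15/2)
  seg 4: right by d8 = 15/8 → (-11/4, -15/2)
  seg 5: left by d3 = 19/3 → (-109/12, -15/2)

d6 = -15/2
d7 = 15/4
d8 = 15/8
d9 = 15/2
d10 = 23/8
endpoint = (-109/12, -15/2)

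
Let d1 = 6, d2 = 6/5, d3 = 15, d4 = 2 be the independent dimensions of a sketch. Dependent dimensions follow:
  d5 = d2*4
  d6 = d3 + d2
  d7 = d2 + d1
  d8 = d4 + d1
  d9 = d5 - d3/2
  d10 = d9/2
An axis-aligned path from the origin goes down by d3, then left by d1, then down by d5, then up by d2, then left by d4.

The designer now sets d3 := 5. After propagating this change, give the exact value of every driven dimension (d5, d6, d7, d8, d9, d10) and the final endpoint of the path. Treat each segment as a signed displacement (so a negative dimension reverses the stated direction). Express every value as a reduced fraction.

d5 = 24/5
d6 = 31/5
d7 = 36/5
d8 = 8
d9 = 23/10
d10 = 23/20
endpoint = (-8, -43/5)

Apply edit: d3 := 5
  d5 = d2*4 = 24/5
  d6 = d3 + d2 = 31/5
  d7 = d2 + d1 = 36/5
  d8 = d4 + d1 = 8
  d9 = d5 - d3/2 = 23/10
  d10 = d9/2 = 23/20
Walk from origin (0, 0):
  seg 1: down by d3 = 5 → (0, -5)
  seg 2: left by d1 = 6 → (-6, -5)
  seg 3: down by d5 = 24/5 → (-6, -49/5)
  seg 4: up by d2 = 6/5 → (-6, -43/5)
  seg 5: left by d4 = 2 → (-8, -43/5)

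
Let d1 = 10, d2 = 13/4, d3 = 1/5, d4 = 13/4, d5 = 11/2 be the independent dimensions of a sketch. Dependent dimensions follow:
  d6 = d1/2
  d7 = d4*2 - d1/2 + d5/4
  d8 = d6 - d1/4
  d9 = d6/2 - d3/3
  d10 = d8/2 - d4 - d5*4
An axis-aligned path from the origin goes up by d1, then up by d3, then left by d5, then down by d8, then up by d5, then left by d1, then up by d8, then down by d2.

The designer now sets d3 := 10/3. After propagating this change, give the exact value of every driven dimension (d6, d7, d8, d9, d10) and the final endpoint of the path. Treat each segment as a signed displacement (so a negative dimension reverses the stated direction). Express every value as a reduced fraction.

Apply edit: d3 := 10/3
  d6 = d1/2 = 5
  d7 = d4*2 - d1/2 + d5/4 = 23/8
  d8 = d6 - d1/4 = 5/2
  d9 = d6/2 - d3/3 = 25/18
  d10 = d8/2 - d4 - d5*4 = -24
Walk from origin (0, 0):
  seg 1: up by d1 = 10 → (0, 10)
  seg 2: up by d3 = 10/3 → (0, 40/3)
  seg 3: left by d5 = 11/2 → (-11/2, 40/3)
  seg 4: down by d8 = 5/2 → (-11/2, 65/6)
  seg 5: up by d5 = 11/2 → (-11/2, 49/3)
  seg 6: left by d1 = 10 → (-31/2, 49/3)
  seg 7: up by d8 = 5/2 → (-31/2, 113/6)
  seg 8: down by d2 = 13/4 → (-31/2, 187/12)

d6 = 5
d7 = 23/8
d8 = 5/2
d9 = 25/18
d10 = -24
endpoint = (-31/2, 187/12)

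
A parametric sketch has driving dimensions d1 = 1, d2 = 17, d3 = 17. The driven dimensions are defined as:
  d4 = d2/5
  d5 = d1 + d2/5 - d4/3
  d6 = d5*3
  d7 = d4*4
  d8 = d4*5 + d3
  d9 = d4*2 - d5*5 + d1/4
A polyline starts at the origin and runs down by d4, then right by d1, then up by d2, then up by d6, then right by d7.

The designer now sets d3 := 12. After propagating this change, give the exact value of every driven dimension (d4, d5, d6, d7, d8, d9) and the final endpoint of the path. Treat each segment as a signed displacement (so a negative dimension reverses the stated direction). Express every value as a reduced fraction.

Apply edit: d3 := 12
  d4 = d2/5 = 17/5
  d5 = d1 + d2/5 - d4/3 = 49/15
  d6 = d5*3 = 49/5
  d7 = d4*4 = 68/5
  d8 = d4*5 + d3 = 29
  d9 = d4*2 - d5*5 + d1/4 = -557/60
Walk from origin (0, 0):
  seg 1: down by d4 = 17/5 → (0, -17/5)
  seg 2: right by d1 = 1 → (1, -17/5)
  seg 3: up by d2 = 17 → (1, 68/5)
  seg 4: up by d6 = 49/5 → (1, 117/5)
  seg 5: right by d7 = 68/5 → (73/5, 117/5)

d4 = 17/5
d5 = 49/15
d6 = 49/5
d7 = 68/5
d8 = 29
d9 = -557/60
endpoint = (73/5, 117/5)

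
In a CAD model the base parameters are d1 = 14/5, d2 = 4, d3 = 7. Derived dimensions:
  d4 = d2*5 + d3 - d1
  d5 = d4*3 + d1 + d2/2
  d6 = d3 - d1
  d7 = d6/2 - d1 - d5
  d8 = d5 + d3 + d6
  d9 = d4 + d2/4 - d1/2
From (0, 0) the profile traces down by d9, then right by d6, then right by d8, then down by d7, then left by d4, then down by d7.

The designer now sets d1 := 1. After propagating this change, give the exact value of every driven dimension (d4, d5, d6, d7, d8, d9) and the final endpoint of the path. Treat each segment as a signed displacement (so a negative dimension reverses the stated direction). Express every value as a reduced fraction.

d4 = 26
d5 = 81
d6 = 6
d7 = -79
d8 = 94
d9 = 53/2
endpoint = (74, 263/2)

Apply edit: d1 := 1
  d4 = d2*5 + d3 - d1 = 26
  d5 = d4*3 + d1 + d2/2 = 81
  d6 = d3 - d1 = 6
  d7 = d6/2 - d1 - d5 = -79
  d8 = d5 + d3 + d6 = 94
  d9 = d4 + d2/4 - d1/2 = 53/2
Walk from origin (0, 0):
  seg 1: down by d9 = 53/2 → (0, -53/2)
  seg 2: right by d6 = 6 → (6, -53/2)
  seg 3: right by d8 = 94 → (100, -53/2)
  seg 4: down by d7 = -79 → (100, 105/2)
  seg 5: left by d4 = 26 → (74, 105/2)
  seg 6: down by d7 = -79 → (74, 263/2)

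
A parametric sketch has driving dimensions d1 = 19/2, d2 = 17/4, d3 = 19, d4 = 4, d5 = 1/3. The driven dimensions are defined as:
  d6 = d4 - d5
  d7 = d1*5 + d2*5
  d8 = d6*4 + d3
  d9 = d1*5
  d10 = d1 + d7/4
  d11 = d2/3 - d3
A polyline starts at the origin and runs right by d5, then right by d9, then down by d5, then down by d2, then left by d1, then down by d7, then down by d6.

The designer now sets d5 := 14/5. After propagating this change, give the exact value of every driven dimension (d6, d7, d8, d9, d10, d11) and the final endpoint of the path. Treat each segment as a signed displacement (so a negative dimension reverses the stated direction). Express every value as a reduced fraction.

d6 = 6/5
d7 = 275/4
d8 = 119/5
d9 = 95/2
d10 = 427/16
d11 = -211/12
endpoint = (204/5, -77)

Apply edit: d5 := 14/5
  d6 = d4 - d5 = 6/5
  d7 = d1*5 + d2*5 = 275/4
  d8 = d6*4 + d3 = 119/5
  d9 = d1*5 = 95/2
  d10 = d1 + d7/4 = 427/16
  d11 = d2/3 - d3 = -211/12
Walk from origin (0, 0):
  seg 1: right by d5 = 14/5 → (14/5, 0)
  seg 2: right by d9 = 95/2 → (503/10, 0)
  seg 3: down by d5 = 14/5 → (503/10, -14/5)
  seg 4: down by d2 = 17/4 → (503/10, -141/20)
  seg 5: left by d1 = 19/2 → (204/5, -141/20)
  seg 6: down by d7 = 275/4 → (204/5, -379/5)
  seg 7: down by d6 = 6/5 → (204/5, -77)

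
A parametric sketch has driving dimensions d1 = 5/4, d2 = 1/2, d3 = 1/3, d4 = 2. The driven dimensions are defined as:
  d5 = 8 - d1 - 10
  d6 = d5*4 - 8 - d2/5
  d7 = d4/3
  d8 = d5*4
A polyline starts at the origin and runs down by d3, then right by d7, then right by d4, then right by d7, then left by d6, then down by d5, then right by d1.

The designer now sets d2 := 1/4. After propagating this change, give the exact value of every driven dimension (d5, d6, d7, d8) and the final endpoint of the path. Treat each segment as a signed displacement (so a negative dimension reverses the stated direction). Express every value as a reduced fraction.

Apply edit: d2 := 1/4
  d5 = 8 - d1 - 10 = -13/4
  d6 = d5*4 - 8 - d2/5 = -421/20
  d7 = d4/3 = 2/3
  d8 = d5*4 = -13
Walk from origin (0, 0):
  seg 1: down by d3 = 1/3 → (0, -1/3)
  seg 2: right by d7 = 2/3 → (2/3, -1/3)
  seg 3: right by d4 = 2 → (8/3, -1/3)
  seg 4: right by d7 = 2/3 → (10/3, -1/3)
  seg 5: left by d6 = -421/20 → (1463/60, -1/3)
  seg 6: down by d5 = -13/4 → (1463/60, 35/12)
  seg 7: right by d1 = 5/4 → (769/30, 35/12)

d5 = -13/4
d6 = -421/20
d7 = 2/3
d8 = -13
endpoint = (769/30, 35/12)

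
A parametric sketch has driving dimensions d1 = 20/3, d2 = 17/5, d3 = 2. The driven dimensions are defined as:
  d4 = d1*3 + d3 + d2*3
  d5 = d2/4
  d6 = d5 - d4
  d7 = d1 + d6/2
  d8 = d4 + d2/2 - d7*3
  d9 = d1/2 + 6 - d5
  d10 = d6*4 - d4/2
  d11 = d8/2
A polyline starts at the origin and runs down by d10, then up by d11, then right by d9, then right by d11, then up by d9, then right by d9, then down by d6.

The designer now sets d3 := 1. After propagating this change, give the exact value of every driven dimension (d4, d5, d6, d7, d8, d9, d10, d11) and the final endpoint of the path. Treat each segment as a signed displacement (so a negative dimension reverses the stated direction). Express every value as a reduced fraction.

Apply edit: d3 := 1
  d4 = d1*3 + d3 + d2*3 = 156/5
  d5 = d2/4 = 17/20
  d6 = d5 - d4 = -607/20
  d7 = d1 + d6/2 = -1021/120
  d8 = d4 + d2/2 - d7*3 = 2337/40
  d9 = d1/2 + 6 - d5 = 509/60
  d10 = d6*4 - d4/2 = -137
  d11 = d8/2 = 2337/80
Walk from origin (0, 0):
  seg 1: down by d10 = -137 → (0, 137)
  seg 2: up by d11 = 2337/80 → (0, 13297/80)
  seg 3: right by d9 = 509/60 → (509/60, 13297/80)
  seg 4: right by d11 = 2337/80 → (9047/240, 13297/80)
  seg 5: up by d9 = 509/60 → (9047/240, 41927/240)
  seg 6: right by d9 = 509/60 → (11083/240, 41927/240)
  seg 7: down by d6 = -607/20 → (11083/240, 49211/240)

d4 = 156/5
d5 = 17/20
d6 = -607/20
d7 = -1021/120
d8 = 2337/40
d9 = 509/60
d10 = -137
d11 = 2337/80
endpoint = (11083/240, 49211/240)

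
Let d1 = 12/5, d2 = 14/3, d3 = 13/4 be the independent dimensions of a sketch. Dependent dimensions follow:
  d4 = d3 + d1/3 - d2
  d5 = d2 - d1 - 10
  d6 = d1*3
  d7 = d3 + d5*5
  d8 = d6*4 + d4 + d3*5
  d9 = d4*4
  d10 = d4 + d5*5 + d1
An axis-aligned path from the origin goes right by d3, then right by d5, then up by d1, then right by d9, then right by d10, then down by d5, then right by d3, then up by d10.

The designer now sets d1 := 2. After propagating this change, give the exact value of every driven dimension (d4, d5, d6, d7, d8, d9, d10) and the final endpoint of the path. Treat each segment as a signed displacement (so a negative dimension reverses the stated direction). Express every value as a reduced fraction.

d4 = -3/4
d5 = -22/3
d6 = 6
d7 = -401/12
d8 = 79/2
d9 = -3
d10 = -425/12
endpoint = (-157/4, -313/12)

Apply edit: d1 := 2
  d4 = d3 + d1/3 - d2 = -3/4
  d5 = d2 - d1 - 10 = -22/3
  d6 = d1*3 = 6
  d7 = d3 + d5*5 = -401/12
  d8 = d6*4 + d4 + d3*5 = 79/2
  d9 = d4*4 = -3
  d10 = d4 + d5*5 + d1 = -425/12
Walk from origin (0, 0):
  seg 1: right by d3 = 13/4 → (13/4, 0)
  seg 2: right by d5 = -22/3 → (-49/12, 0)
  seg 3: up by d1 = 2 → (-49/12, 2)
  seg 4: right by d9 = -3 → (-85/12, 2)
  seg 5: right by d10 = -425/12 → (-85/2, 2)
  seg 6: down by d5 = -22/3 → (-85/2, 28/3)
  seg 7: right by d3 = 13/4 → (-157/4, 28/3)
  seg 8: up by d10 = -425/12 → (-157/4, -313/12)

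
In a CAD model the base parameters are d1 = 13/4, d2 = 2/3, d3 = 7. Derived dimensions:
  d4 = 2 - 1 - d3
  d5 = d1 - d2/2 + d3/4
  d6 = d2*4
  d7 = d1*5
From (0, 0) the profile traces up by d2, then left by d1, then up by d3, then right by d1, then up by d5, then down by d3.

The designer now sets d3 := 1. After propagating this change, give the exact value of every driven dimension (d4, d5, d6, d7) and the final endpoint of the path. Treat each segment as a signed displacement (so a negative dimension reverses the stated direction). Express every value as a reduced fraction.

d4 = 0
d5 = 19/6
d6 = 8/3
d7 = 65/4
endpoint = (0, 23/6)

Apply edit: d3 := 1
  d4 = 2 - 1 - d3 = 0
  d5 = d1 - d2/2 + d3/4 = 19/6
  d6 = d2*4 = 8/3
  d7 = d1*5 = 65/4
Walk from origin (0, 0):
  seg 1: up by d2 = 2/3 → (0, 2/3)
  seg 2: left by d1 = 13/4 → (-13/4, 2/3)
  seg 3: up by d3 = 1 → (-13/4, 5/3)
  seg 4: right by d1 = 13/4 → (0, 5/3)
  seg 5: up by d5 = 19/6 → (0, 29/6)
  seg 6: down by d3 = 1 → (0, 23/6)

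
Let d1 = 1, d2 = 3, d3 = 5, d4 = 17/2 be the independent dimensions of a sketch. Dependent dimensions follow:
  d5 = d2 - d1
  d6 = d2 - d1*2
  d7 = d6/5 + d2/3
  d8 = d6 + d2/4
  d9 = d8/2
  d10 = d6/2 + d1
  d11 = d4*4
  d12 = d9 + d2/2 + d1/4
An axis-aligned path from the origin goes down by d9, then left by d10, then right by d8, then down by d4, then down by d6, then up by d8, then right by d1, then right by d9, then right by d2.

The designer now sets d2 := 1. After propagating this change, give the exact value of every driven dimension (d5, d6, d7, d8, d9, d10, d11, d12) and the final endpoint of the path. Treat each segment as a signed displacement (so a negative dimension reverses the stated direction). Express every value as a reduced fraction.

Apply edit: d2 := 1
  d5 = d2 - d1 = 0
  d6 = d2 - d1*2 = -1
  d7 = d6/5 + d2/3 = 2/15
  d8 = d6 + d2/4 = -3/4
  d9 = d8/2 = -3/8
  d10 = d6/2 + d1 = 1/2
  d11 = d4*4 = 34
  d12 = d9 + d2/2 + d1/4 = 3/8
Walk from origin (0, 0):
  seg 1: down by d9 = -3/8 → (0, 3/8)
  seg 2: left by d10 = 1/2 → (-1/2, 3/8)
  seg 3: right by d8 = -3/4 → (-5/4, 3/8)
  seg 4: down by d4 = 17/2 → (-5/4, -65/8)
  seg 5: down by d6 = -1 → (-5/4, -57/8)
  seg 6: up by d8 = -3/4 → (-5/4, -63/8)
  seg 7: right by d1 = 1 → (-1/4, -63/8)
  seg 8: right by d9 = -3/8 → (-5/8, -63/8)
  seg 9: right by d2 = 1 → (3/8, -63/8)

d5 = 0
d6 = -1
d7 = 2/15
d8 = -3/4
d9 = -3/8
d10 = 1/2
d11 = 34
d12 = 3/8
endpoint = (3/8, -63/8)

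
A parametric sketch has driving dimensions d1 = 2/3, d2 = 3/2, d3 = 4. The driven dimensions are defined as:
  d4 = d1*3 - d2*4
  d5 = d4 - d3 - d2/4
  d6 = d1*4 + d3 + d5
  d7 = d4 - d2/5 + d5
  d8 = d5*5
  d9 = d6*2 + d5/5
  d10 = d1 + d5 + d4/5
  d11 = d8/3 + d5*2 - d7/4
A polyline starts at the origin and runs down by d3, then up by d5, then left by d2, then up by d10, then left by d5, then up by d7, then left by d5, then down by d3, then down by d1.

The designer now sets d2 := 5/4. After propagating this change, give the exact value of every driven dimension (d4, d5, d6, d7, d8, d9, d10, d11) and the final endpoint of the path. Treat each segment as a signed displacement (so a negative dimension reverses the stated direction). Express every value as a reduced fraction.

Apply edit: d2 := 5/4
  d4 = d1*3 - d2*4 = -3
  d5 = d4 - d3 - d2/4 = -117/16
  d6 = d1*4 + d3 + d5 = -31/48
  d7 = d4 - d2/5 + d5 = -169/16
  d8 = d5*5 = -585/16
  d9 = d6*2 + d5/5 = -661/240
  d10 = d1 + d5 + d4/5 = -1739/240
  d11 = d8/3 + d5*2 - d7/4 = -1547/64
Walk from origin (0, 0):
  seg 1: down by d3 = 4 → (0, -4)
  seg 2: up by d5 = -117/16 → (0, -181/16)
  seg 3: left by d2 = 5/4 → (-5/4, -181/16)
  seg 4: up by d10 = -1739/240 → (-5/4, -2227/120)
  seg 5: left by d5 = -117/16 → (97/16, -2227/120)
  seg 6: up by d7 = -169/16 → (97/16, -6989/240)
  seg 7: left by d5 = -117/16 → (107/8, -6989/240)
  seg 8: down by d3 = 4 → (107/8, -7949/240)
  seg 9: down by d1 = 2/3 → (107/8, -2703/80)

d4 = -3
d5 = -117/16
d6 = -31/48
d7 = -169/16
d8 = -585/16
d9 = -661/240
d10 = -1739/240
d11 = -1547/64
endpoint = (107/8, -2703/80)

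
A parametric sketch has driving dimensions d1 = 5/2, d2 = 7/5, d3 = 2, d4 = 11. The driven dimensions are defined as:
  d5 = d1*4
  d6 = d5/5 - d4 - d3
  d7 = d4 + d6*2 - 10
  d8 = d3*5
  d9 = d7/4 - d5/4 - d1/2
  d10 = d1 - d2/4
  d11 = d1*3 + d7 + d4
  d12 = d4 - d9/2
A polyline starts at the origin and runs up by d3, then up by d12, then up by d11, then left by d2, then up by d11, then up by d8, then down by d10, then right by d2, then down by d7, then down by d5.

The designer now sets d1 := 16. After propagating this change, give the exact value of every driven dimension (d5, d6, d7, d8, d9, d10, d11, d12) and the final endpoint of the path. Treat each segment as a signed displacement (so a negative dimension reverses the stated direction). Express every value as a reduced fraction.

d5 = 64
d6 = -1/5
d7 = 3/5
d8 = 10
d9 = -477/20
d10 = 313/20
d11 = 298/5
d12 = 917/40
endpoint = (0, 591/8)

Apply edit: d1 := 16
  d5 = d1*4 = 64
  d6 = d5/5 - d4 - d3 = -1/5
  d7 = d4 + d6*2 - 10 = 3/5
  d8 = d3*5 = 10
  d9 = d7/4 - d5/4 - d1/2 = -477/20
  d10 = d1 - d2/4 = 313/20
  d11 = d1*3 + d7 + d4 = 298/5
  d12 = d4 - d9/2 = 917/40
Walk from origin (0, 0):
  seg 1: up by d3 = 2 → (0, 2)
  seg 2: up by d12 = 917/40 → (0, 997/40)
  seg 3: up by d11 = 298/5 → (0, 3381/40)
  seg 4: left by d2 = 7/5 → (-7/5, 3381/40)
  seg 5: up by d11 = 298/5 → (-7/5, 1153/8)
  seg 6: up by d8 = 10 → (-7/5, 1233/8)
  seg 7: down by d10 = 313/20 → (-7/5, 5539/40)
  seg 8: right by d2 = 7/5 → (0, 5539/40)
  seg 9: down by d7 = 3/5 → (0, 1103/8)
  seg 10: down by d5 = 64 → (0, 591/8)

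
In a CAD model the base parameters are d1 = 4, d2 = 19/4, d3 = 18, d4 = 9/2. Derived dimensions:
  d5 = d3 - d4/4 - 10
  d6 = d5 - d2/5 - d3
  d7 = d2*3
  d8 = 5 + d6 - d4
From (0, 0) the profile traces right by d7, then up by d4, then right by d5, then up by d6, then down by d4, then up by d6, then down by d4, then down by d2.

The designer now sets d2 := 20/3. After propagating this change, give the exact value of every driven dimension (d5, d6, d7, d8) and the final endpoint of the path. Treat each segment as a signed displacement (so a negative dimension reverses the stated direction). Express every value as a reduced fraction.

Apply edit: d2 := 20/3
  d5 = d3 - d4/4 - 10 = 55/8
  d6 = d5 - d2/5 - d3 = -299/24
  d7 = d2*3 = 20
  d8 = 5 + d6 - d4 = -287/24
Walk from origin (0, 0):
  seg 1: right by d7 = 20 → (20, 0)
  seg 2: up by d4 = 9/2 → (20, 9/2)
  seg 3: right by d5 = 55/8 → (215/8, 9/2)
  seg 4: up by d6 = -299/24 → (215/8, -191/24)
  seg 5: down by d4 = 9/2 → (215/8, -299/24)
  seg 6: up by d6 = -299/24 → (215/8, -299/12)
  seg 7: down by d4 = 9/2 → (215/8, -353/12)
  seg 8: down by d2 = 20/3 → (215/8, -433/12)

d5 = 55/8
d6 = -299/24
d7 = 20
d8 = -287/24
endpoint = (215/8, -433/12)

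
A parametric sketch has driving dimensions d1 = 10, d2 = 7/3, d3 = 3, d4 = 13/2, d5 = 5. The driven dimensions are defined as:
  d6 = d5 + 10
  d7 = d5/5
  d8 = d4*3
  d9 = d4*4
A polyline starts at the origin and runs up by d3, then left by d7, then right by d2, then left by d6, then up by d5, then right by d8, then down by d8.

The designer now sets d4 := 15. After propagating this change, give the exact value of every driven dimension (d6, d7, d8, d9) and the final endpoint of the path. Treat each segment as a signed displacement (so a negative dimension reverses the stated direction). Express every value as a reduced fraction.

d6 = 15
d7 = 1
d8 = 45
d9 = 60
endpoint = (94/3, -37)

Apply edit: d4 := 15
  d6 = d5 + 10 = 15
  d7 = d5/5 = 1
  d8 = d4*3 = 45
  d9 = d4*4 = 60
Walk from origin (0, 0):
  seg 1: up by d3 = 3 → (0, 3)
  seg 2: left by d7 = 1 → (-1, 3)
  seg 3: right by d2 = 7/3 → (4/3, 3)
  seg 4: left by d6 = 15 → (-41/3, 3)
  seg 5: up by d5 = 5 → (-41/3, 8)
  seg 6: right by d8 = 45 → (94/3, 8)
  seg 7: down by d8 = 45 → (94/3, -37)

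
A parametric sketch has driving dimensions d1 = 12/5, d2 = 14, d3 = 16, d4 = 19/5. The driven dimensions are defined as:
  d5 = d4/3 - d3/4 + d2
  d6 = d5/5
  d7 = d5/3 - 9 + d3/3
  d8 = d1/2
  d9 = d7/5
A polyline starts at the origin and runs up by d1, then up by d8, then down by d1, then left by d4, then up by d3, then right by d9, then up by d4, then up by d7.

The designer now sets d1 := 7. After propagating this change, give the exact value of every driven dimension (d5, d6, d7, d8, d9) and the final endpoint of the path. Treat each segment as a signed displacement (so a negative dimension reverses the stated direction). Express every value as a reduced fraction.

d5 = 169/15
d6 = 169/75
d7 = 4/45
d8 = 7/2
d9 = 4/225
endpoint = (-851/225, 421/18)

Apply edit: d1 := 7
  d5 = d4/3 - d3/4 + d2 = 169/15
  d6 = d5/5 = 169/75
  d7 = d5/3 - 9 + d3/3 = 4/45
  d8 = d1/2 = 7/2
  d9 = d7/5 = 4/225
Walk from origin (0, 0):
  seg 1: up by d1 = 7 → (0, 7)
  seg 2: up by d8 = 7/2 → (0, 21/2)
  seg 3: down by d1 = 7 → (0, 7/2)
  seg 4: left by d4 = 19/5 → (-19/5, 7/2)
  seg 5: up by d3 = 16 → (-19/5, 39/2)
  seg 6: right by d9 = 4/225 → (-851/225, 39/2)
  seg 7: up by d4 = 19/5 → (-851/225, 233/10)
  seg 8: up by d7 = 4/45 → (-851/225, 421/18)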